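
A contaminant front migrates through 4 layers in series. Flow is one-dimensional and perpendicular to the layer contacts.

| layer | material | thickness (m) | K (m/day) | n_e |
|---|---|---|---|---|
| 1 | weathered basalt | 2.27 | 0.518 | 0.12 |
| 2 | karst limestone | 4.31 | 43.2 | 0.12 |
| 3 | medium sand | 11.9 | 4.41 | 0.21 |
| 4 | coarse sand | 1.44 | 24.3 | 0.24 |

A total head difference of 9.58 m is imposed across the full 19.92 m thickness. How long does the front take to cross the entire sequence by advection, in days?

2.75

With flow normal to the layers, continuity requires the same specific discharge q through every layer.
Σ(b_i/K_i) = 2.27/0.518 + 4.31/43.2 + 11.9/4.41 + 1.44/24.3 = 7.240 d.
q = Δh / Σ(b_i/K_i) = 9.58 / 7.240 = 1.323 m/day.
In each layer the seepage velocity is v_i = q/n_i, so the layer transit time is t_i = b_i·n_i / q:
  layer 1 (weathered basalt): t_1 = 2.27 × 0.12 / 1.323 = 0.2059 d
  layer 2 (karst limestone): t_2 = 4.31 × 0.12 / 1.323 = 0.3909 d
  layer 3 (medium sand): t_3 = 11.9 × 0.21 / 1.323 = 1.889 d
  layer 4 (coarse sand): t_4 = 1.44 × 0.24 / 1.323 = 0.2612 d
Total t = Σ t_i = 2.746 days.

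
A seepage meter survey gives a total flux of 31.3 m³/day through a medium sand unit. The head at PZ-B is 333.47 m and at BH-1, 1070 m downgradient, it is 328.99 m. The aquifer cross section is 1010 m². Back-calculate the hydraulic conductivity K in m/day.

7.40

Hydraulic gradient i = (333.47 − 328.99) / 1070 = 4.48 / 1070 = 0.004187.
From Q = K·A·i, K = Q / (A·i) = 31.3 / (1010 × 0.004187) = 7.402 m/day.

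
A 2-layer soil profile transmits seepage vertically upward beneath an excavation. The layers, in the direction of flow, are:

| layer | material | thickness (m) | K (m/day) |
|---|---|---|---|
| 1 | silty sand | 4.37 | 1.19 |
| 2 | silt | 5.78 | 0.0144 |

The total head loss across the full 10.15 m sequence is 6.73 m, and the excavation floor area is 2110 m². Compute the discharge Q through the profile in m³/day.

35.1

Flow is perpendicular to layering, so the layers act in series and the equivalent K is the thickness-weighted harmonic mean.
Total thickness L = 4.37 + 5.78 = 10.15 m.
Σ(b_i/K_i) = 4.37/1.19 + 5.78/0.0144 = 405.1 d.
K_eq = L / Σ(b_i/K_i) = 10.15 / 405.1 = 0.02506 m/day.
Q = K_eq · A · (Δh/L) = 0.02506 × 2110 × (6.73/10.15) = 35.06 m³/day.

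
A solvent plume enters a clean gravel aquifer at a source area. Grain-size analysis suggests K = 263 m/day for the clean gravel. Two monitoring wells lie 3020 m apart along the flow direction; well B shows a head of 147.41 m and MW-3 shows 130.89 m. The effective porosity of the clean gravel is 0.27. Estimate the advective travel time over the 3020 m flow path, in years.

Hydraulic gradient i = (147.41 − 130.89) / 3020 = 16.52 / 3020 = 0.005470.
Darcy flux q = K · i = 263.0 × 0.005470 = 1.439 m/day.
Seepage velocity v = q / n_e = 1.439 / 0.27 = 5.328 m/day.
Travel time t = L / v = 3020 / 5.328 = 566.8 days = 1.552 years.

1.55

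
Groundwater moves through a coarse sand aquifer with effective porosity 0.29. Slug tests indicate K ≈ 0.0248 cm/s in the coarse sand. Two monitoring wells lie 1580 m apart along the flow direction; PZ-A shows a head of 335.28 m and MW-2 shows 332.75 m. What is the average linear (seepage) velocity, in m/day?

0.118

Convert K: 0.0248 cm/s × 864 = 21.43 m/day.
Hydraulic gradient i = (335.28 − 332.75) / 1580 = 2.53 / 1580 = 0.001601.
Darcy flux q = K · i = 21.43 × 0.001601 = 0.03431 m/day.
Seepage velocity v = q / n_e = 0.03431 / 0.29 = 0.1183 m/day.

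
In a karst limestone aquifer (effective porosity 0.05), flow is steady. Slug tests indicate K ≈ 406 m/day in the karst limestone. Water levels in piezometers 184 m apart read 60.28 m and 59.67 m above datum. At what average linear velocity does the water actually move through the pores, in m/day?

Hydraulic gradient i = (60.28 − 59.67) / 184 = 0.61 / 184 = 0.003315.
Darcy flux q = K · i = 406.0 × 0.003315 = 1.346 m/day.
Seepage velocity v = q / n_e = 1.346 / 0.05 = 26.92 m/day.

26.9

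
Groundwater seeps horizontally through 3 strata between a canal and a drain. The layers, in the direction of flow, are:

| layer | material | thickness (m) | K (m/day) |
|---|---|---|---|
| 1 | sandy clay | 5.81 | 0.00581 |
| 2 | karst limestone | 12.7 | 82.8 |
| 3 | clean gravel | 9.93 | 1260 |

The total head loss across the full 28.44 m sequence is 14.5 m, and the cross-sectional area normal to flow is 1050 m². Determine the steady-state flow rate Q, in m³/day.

15.2

Flow is perpendicular to layering, so the layers act in series and the equivalent K is the thickness-weighted harmonic mean.
Total thickness L = 5.81 + 12.7 + 9.93 = 28.44 m.
Σ(b_i/K_i) = 5.81/0.00581 + 12.7/82.8 + 9.93/1260 = 1000 d.
K_eq = L / Σ(b_i/K_i) = 28.44 / 1000 = 0.02844 m/day.
Q = K_eq · A · (Δh/L) = 0.02844 × 1050 × (14.5/28.44) = 15.22 m³/day.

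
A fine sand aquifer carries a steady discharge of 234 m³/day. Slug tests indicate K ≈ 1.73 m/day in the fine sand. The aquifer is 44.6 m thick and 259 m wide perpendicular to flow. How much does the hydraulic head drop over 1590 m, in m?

Cross-sectional area A = 259 × 44.6 = 11551 m².
From Q = K·A·i, i = Q / (K·A) = 234 / (1.730 × 11551) = 0.01171.
Head loss Δh = i · L = 0.01171 × 1590 = 18.62 m.

18.6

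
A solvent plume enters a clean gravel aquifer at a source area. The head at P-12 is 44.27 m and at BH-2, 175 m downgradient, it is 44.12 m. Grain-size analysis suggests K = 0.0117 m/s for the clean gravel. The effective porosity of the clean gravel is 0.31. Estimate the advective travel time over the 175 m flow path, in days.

62.6

Convert K: 0.0117 m/s × 86400 = 1011 m/day.
Hydraulic gradient i = (44.27 − 44.12) / 175 = 0.15 / 175 = 0.0008571.
Darcy flux q = K · i = 1011 × 0.0008571 = 0.8665 m/day.
Seepage velocity v = q / n_e = 0.8665 / 0.31 = 2.795 m/day.
Travel time t = L / v = 175 / 2.795 = 62.61 days.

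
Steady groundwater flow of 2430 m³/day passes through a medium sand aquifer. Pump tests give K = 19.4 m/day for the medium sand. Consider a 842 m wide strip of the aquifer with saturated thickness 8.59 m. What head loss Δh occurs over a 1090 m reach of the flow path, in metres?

Cross-sectional area A = 842 × 8.59 = 7233 m².
From Q = K·A·i, i = Q / (K·A) = 2430 / (19.40 × 7233) = 0.01732.
Head loss Δh = i · L = 0.01732 × 1090 = 18.88 m.

18.9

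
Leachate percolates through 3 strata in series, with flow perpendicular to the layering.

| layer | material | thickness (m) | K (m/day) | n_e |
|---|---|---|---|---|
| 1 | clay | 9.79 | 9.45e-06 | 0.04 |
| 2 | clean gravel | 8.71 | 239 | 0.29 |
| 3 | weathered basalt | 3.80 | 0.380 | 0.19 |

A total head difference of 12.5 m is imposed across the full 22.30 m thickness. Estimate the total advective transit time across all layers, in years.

With flow normal to the layers, continuity requires the same specific discharge q through every layer.
Σ(b_i/K_i) = 9.79/9.45e-06 + 8.71/239 + 3.80/0.380 = 1.036e+06 d.
q = Δh / Σ(b_i/K_i) = 12.5 / 1.036e+06 = 1.207e-05 m/day.
In each layer the seepage velocity is v_i = q/n_i, so the layer transit time is t_i = b_i·n_i / q:
  layer 1 (clay): t_1 = 9.79 × 0.04 / 1.207e-05 = 32455 d
  layer 2 (clean gravel): t_2 = 8.71 × 0.29 / 1.207e-05 = 2.093e+05 d
  layer 3 (weathered basalt): t_3 = 3.80 × 0.19 / 1.207e-05 = 59839 d
Total t = Σ t_i = 3.016e+05 days = 825.8 years.

826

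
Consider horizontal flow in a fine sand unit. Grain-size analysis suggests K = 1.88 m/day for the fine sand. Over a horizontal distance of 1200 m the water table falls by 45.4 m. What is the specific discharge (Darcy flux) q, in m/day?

0.0711

Hydraulic gradient i = Δh / L = 45.4 / 1200 = 0.03783.
Specific discharge q = K · i = 1.880 × 0.03783 = 0.07113 m/day.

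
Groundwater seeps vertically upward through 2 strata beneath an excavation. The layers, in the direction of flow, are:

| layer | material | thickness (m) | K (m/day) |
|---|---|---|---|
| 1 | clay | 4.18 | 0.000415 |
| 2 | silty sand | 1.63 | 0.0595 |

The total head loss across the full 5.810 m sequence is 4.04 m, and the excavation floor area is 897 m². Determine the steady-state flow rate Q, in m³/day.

Flow is perpendicular to layering, so the layers act in series and the equivalent K is the thickness-weighted harmonic mean.
Total thickness L = 4.18 + 1.63 = 5.810 m.
Σ(b_i/K_i) = 4.18/0.000415 + 1.63/0.0595 = 10100 d.
K_eq = L / Σ(b_i/K_i) = 5.810 / 10100 = 0.0005753 m/day.
Q = K_eq · A · (Δh/L) = 0.0005753 × 897 × (4.04/5.810) = 0.3588 m³/day.

0.359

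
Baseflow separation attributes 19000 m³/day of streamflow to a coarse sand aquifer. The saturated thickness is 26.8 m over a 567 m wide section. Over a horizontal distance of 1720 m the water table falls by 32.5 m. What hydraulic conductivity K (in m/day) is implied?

Cross-sectional area A = 567 × 26.8 = 15196 m².
Hydraulic gradient i = Δh / L = 32.5 / 1720 = 0.01890.
From Q = K·A·i, K = Q / (A·i) = 19000 / (15196 × 0.01890) = 66.17 m/day.

66.2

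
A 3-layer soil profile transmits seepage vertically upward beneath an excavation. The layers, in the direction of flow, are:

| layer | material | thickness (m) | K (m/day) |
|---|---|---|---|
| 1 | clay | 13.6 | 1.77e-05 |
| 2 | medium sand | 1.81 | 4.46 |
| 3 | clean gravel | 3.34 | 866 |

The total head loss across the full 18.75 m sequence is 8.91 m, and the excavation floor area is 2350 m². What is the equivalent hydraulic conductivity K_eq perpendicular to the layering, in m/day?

Flow is perpendicular to layering, so the layers act in series and the equivalent K is the thickness-weighted harmonic mean.
Total thickness L = 13.6 + 1.81 + 3.34 = 18.75 m.
Σ(b_i/K_i) = 13.6/1.77e-05 + 1.81/4.46 + 3.34/866 = 7.684e+05 d.
K_eq = L / Σ(b_i/K_i) = 18.75 / 7.684e+05 = 2.440e-05 m/day.

2.44e-05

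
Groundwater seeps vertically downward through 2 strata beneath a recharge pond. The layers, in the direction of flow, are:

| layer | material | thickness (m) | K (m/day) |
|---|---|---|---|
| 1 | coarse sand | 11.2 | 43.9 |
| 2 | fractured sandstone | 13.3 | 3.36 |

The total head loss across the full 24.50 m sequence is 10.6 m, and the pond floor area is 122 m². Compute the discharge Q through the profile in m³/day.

307

Flow is perpendicular to layering, so the layers act in series and the equivalent K is the thickness-weighted harmonic mean.
Total thickness L = 11.2 + 13.3 = 24.50 m.
Σ(b_i/K_i) = 11.2/43.9 + 13.3/3.36 = 4.213 d.
K_eq = L / Σ(b_i/K_i) = 24.50 / 4.213 = 5.815 m/day.
Q = K_eq · A · (Δh/L) = 5.815 × 122 × (10.6/24.50) = 306.9 m³/day.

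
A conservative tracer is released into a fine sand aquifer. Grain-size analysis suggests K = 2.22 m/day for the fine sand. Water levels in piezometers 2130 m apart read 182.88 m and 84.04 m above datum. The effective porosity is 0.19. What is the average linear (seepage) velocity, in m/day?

Hydraulic gradient i = (182.88 − 84.04) / 2130 = 98.84 / 2130 = 0.04640.
Darcy flux q = K · i = 2.220 × 0.04640 = 0.1030 m/day.
Seepage velocity v = q / n_e = 0.1030 / 0.19 = 0.5422 m/day.

0.542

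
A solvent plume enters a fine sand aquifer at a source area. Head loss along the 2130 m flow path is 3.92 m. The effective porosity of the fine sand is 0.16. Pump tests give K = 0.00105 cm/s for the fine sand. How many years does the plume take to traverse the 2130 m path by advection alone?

Convert K: 0.00105 cm/s × 864 = 0.9072 m/day.
Hydraulic gradient i = Δh / L = 3.92 / 2130 = 0.001840.
Darcy flux q = K · i = 0.9072 × 0.001840 = 0.001670 m/day.
Seepage velocity v = q / n_e = 0.001670 / 0.16 = 0.01043 m/day.
Travel time t = L / v = 2130 / 0.01043 = 2.041e+05 days = 558.9 years.

559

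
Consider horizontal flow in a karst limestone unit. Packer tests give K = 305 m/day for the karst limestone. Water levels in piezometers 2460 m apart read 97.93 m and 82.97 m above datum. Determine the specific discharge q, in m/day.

Hydraulic gradient i = (97.93 − 82.97) / 2460 = 14.96 / 2460 = 0.006081.
Specific discharge q = K · i = 305.0 × 0.006081 = 1.855 m/day.

1.85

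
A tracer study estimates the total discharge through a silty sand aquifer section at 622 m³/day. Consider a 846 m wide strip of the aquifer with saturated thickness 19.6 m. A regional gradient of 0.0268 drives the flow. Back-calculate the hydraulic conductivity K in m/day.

1.40

Cross-sectional area A = 846 × 19.6 = 16582 m².
Hydraulic gradient i = 0.0268.
From Q = K·A·i, K = Q / (A·i) = 622 / (16582 × 0.02680) = 1.400 m/day.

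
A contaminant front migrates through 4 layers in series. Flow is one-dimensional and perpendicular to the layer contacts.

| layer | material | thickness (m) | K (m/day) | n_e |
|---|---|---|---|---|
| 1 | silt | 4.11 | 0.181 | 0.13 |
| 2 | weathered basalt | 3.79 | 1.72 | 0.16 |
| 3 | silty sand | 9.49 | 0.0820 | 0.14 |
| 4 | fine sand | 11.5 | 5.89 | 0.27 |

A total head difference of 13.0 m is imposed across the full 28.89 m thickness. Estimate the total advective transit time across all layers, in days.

With flow normal to the layers, continuity requires the same specific discharge q through every layer.
Σ(b_i/K_i) = 4.11/0.181 + 3.79/1.72 + 9.49/0.0820 + 11.5/5.89 = 142.6 d.
q = Δh / Σ(b_i/K_i) = 13.0 / 142.6 = 0.09117 m/day.
In each layer the seepage velocity is v_i = q/n_i, so the layer transit time is t_i = b_i·n_i / q:
  layer 1 (silt): t_1 = 4.11 × 0.13 / 0.09117 = 5.861 d
  layer 2 (weathered basalt): t_2 = 3.79 × 0.16 / 0.09117 = 6.652 d
  layer 3 (silty sand): t_3 = 9.49 × 0.14 / 0.09117 = 14.57 d
  layer 4 (fine sand): t_4 = 11.5 × 0.27 / 0.09117 = 34.06 d
Total t = Σ t_i = 61.14 days.

61.1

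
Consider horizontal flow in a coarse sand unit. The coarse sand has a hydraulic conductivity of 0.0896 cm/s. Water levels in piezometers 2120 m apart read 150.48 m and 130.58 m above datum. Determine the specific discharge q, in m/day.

0.727

Convert K: 0.0896 cm/s × 864 = 77.41 m/day.
Hydraulic gradient i = (150.48 − 130.58) / 2120 = 19.9 / 2120 = 0.009387.
Specific discharge q = K · i = 77.41 × 0.009387 = 0.7267 m/day.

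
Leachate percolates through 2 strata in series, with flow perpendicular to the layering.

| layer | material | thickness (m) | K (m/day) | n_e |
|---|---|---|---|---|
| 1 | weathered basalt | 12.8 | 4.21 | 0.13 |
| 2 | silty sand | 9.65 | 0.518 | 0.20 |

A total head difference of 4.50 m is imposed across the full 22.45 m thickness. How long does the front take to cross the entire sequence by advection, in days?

With flow normal to the layers, continuity requires the same specific discharge q through every layer.
Σ(b_i/K_i) = 12.8/4.21 + 9.65/0.518 = 21.67 d.
q = Δh / Σ(b_i/K_i) = 4.50 / 21.67 = 0.2077 m/day.
In each layer the seepage velocity is v_i = q/n_i, so the layer transit time is t_i = b_i·n_i / q:
  layer 1 (weathered basalt): t_1 = 12.8 × 0.13 / 0.2077 = 8.013 d
  layer 2 (silty sand): t_2 = 9.65 × 0.20 / 0.2077 = 9.294 d
Total t = Σ t_i = 17.31 days.

17.3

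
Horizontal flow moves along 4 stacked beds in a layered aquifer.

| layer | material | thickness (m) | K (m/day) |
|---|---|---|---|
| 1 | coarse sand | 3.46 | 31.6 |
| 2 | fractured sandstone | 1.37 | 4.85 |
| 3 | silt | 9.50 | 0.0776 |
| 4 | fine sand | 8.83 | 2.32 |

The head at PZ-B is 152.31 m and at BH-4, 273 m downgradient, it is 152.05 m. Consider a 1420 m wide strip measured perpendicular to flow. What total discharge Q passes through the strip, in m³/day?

Flow is parallel to layering, so each bed carries its own Darcy discharge and the transmissivities add.
Σ(K_i·b_i) = 31.6×3.46 + 4.85×1.37 + 0.0776×9.50 + 2.32×8.83 = 137.2 m²/day.
Hydraulic gradient i = (152.31 − 152.05) / 273 = 0.26 / 273 = 0.0009524.
Q = Σ(K_i·b_i) · W · i = 137.2 × 1420 × 0.0009524 = 185.6 m³/day.

186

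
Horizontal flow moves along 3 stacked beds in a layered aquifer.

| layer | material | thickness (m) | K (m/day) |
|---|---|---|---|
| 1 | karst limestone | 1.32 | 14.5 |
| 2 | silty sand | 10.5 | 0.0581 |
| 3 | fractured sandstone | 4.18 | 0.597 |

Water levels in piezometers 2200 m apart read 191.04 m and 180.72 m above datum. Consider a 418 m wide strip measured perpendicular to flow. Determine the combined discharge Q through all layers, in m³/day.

43.6

Flow is parallel to layering, so each bed carries its own Darcy discharge and the transmissivities add.
Σ(K_i·b_i) = 14.5×1.32 + 0.0581×10.5 + 0.597×4.18 = 22.25 m²/day.
Hydraulic gradient i = (191.04 − 180.72) / 2200 = 10.32 / 2200 = 0.004691.
Q = Σ(K_i·b_i) · W · i = 22.25 × 418 × 0.004691 = 43.62 m³/day.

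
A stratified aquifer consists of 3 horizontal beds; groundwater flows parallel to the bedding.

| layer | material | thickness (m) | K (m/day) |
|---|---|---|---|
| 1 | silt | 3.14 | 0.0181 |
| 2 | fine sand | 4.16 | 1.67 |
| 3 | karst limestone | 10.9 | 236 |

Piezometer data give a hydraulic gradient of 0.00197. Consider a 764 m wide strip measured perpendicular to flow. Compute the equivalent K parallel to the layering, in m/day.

142

Flow is parallel to layering, so each bed carries its own Darcy discharge and the transmissivities add.
Σ(K_i·b_i) = 0.0181×3.14 + 1.67×4.16 + 236×10.9 = 2579 m²/day.
Total thickness b = 18.20 m, so K_eq = Σ(K_i·b_i)/b = 141.7 m/day.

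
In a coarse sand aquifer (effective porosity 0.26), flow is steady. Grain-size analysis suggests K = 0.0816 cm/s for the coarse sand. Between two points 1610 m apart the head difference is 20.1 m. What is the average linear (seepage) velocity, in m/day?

3.39

Convert K: 0.0816 cm/s × 864 = 70.50 m/day.
Hydraulic gradient i = Δh / L = 20.1 / 1610 = 0.01248.
Darcy flux q = K · i = 70.50 × 0.01248 = 0.8802 m/day.
Seepage velocity v = q / n_e = 0.8802 / 0.26 = 3.385 m/day.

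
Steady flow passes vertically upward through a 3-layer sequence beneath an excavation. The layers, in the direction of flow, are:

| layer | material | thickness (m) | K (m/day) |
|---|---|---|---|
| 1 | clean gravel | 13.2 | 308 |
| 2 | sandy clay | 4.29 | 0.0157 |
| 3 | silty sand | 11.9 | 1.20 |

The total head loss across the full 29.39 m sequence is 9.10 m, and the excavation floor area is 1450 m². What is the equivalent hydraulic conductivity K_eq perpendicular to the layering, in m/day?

Flow is perpendicular to layering, so the layers act in series and the equivalent K is the thickness-weighted harmonic mean.
Total thickness L = 13.2 + 4.29 + 11.9 = 29.39 m.
Σ(b_i/K_i) = 13.2/308 + 4.29/0.0157 + 11.9/1.20 = 283.2 d.
K_eq = L / Σ(b_i/K_i) = 29.39 / 283.2 = 0.1038 m/day.

0.104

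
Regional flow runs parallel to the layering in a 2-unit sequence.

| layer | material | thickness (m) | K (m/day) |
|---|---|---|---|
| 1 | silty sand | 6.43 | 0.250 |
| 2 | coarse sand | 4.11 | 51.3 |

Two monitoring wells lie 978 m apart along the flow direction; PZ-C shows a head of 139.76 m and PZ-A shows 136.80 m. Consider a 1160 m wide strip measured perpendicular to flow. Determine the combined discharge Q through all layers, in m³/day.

Flow is parallel to layering, so each bed carries its own Darcy discharge and the transmissivities add.
Σ(K_i·b_i) = 0.250×6.43 + 51.3×4.11 = 212.5 m²/day.
Hydraulic gradient i = (139.76 − 136.80) / 978 = 2.96 / 978 = 0.003027.
Q = Σ(K_i·b_i) · W · i = 212.5 × 1160 × 0.003027 = 745.9 m³/day.

746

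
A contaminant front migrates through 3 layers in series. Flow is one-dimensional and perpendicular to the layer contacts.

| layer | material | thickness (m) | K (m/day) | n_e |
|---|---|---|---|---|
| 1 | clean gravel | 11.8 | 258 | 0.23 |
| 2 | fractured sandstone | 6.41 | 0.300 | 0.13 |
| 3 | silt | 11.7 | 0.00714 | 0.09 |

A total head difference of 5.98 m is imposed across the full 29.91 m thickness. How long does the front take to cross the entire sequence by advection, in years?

3.50

With flow normal to the layers, continuity requires the same specific discharge q through every layer.
Σ(b_i/K_i) = 11.8/258 + 6.41/0.300 + 11.7/0.00714 = 1660 d.
q = Δh / Σ(b_i/K_i) = 5.98 / 1660 = 0.003602 m/day.
In each layer the seepage velocity is v_i = q/n_i, so the layer transit time is t_i = b_i·n_i / q:
  layer 1 (clean gravel): t_1 = 11.8 × 0.23 / 0.003602 = 753.4 d
  layer 2 (fractured sandstone): t_2 = 6.41 × 0.13 / 0.003602 = 231.3 d
  layer 3 (silt): t_3 = 11.7 × 0.09 / 0.003602 = 292.3 d
Total t = Σ t_i = 1277 days = 3.496 years.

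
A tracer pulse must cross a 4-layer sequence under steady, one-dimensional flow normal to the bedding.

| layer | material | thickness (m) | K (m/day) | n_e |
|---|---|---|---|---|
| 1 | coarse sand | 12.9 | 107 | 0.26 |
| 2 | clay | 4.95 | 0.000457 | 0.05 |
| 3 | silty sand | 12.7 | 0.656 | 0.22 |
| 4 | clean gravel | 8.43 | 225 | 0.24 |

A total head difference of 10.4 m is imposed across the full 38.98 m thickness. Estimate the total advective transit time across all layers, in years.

With flow normal to the layers, continuity requires the same specific discharge q through every layer.
Σ(b_i/K_i) = 12.9/107 + 4.95/0.000457 + 12.7/0.656 + 8.43/225 = 10851 d.
q = Δh / Σ(b_i/K_i) = 10.4 / 10851 = 0.0009584 m/day.
In each layer the seepage velocity is v_i = q/n_i, so the layer transit time is t_i = b_i·n_i / q:
  layer 1 (coarse sand): t_1 = 12.9 × 0.26 / 0.0009584 = 3499 d
  layer 2 (clay): t_2 = 4.95 × 0.05 / 0.0009584 = 258.2 d
  layer 3 (silty sand): t_3 = 12.7 × 0.22 / 0.0009584 = 2915 d
  layer 4 (clean gravel): t_4 = 8.43 × 0.24 / 0.0009584 = 2111 d
Total t = Σ t_i = 8784 days = 24.05 years.

24.0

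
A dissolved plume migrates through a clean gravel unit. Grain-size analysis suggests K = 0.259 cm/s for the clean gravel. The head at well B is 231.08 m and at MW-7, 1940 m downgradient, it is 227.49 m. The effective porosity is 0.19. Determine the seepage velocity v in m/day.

Convert K: 0.259 cm/s × 864 = 223.8 m/day.
Hydraulic gradient i = (231.08 − 227.49) / 1940 = 3.59 / 1940 = 0.001851.
Darcy flux q = K · i = 223.8 × 0.001851 = 0.4141 m/day.
Seepage velocity v = q / n_e = 0.4141 / 0.19 = 2.179 m/day.

2.18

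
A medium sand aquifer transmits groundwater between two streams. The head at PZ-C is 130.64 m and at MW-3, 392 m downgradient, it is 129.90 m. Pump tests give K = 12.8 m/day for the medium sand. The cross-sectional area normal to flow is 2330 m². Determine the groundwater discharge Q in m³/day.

Hydraulic gradient i = (130.64 − 129.90) / 392 = 0.74 / 392 = 0.001888.
Darcy's law: Q = K · A · i = 12.80 × 2330 × 0.001888 = 56.30 m³/day.

56.3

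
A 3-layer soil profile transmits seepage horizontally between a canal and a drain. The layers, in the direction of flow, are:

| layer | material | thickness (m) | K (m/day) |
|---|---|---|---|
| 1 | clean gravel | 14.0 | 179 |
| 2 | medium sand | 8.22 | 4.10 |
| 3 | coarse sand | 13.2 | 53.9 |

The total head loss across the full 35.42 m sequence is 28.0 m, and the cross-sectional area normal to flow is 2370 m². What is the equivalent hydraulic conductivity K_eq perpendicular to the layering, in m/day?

15.2

Flow is perpendicular to layering, so the layers act in series and the equivalent K is the thickness-weighted harmonic mean.
Total thickness L = 14.0 + 8.22 + 13.2 = 35.42 m.
Σ(b_i/K_i) = 14.0/179 + 8.22/4.10 + 13.2/53.9 = 2.328 d.
K_eq = L / Σ(b_i/K_i) = 35.42 / 2.328 = 15.21 m/day.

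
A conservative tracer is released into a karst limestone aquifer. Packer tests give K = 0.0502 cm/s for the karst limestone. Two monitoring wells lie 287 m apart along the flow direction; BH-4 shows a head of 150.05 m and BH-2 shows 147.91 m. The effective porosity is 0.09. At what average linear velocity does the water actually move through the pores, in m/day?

3.59

Convert K: 0.0502 cm/s × 864 = 43.37 m/day.
Hydraulic gradient i = (150.05 − 147.91) / 287 = 2.14 / 287 = 0.007456.
Darcy flux q = K · i = 43.37 × 0.007456 = 0.3234 m/day.
Seepage velocity v = q / n_e = 0.3234 / 0.09 = 3.593 m/day.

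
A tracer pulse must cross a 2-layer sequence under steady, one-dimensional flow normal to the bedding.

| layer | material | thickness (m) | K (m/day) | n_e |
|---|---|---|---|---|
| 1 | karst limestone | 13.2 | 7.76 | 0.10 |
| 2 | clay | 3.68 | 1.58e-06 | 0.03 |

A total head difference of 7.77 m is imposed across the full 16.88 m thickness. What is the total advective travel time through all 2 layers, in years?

1170

With flow normal to the layers, continuity requires the same specific discharge q through every layer.
Σ(b_i/K_i) = 13.2/7.76 + 3.68/1.58e-06 = 2.329e+06 d.
q = Δh / Σ(b_i/K_i) = 7.77 / 2.329e+06 = 3.336e-06 m/day.
In each layer the seepage velocity is v_i = q/n_i, so the layer transit time is t_i = b_i·n_i / q:
  layer 1 (karst limestone): t_1 = 13.2 × 0.10 / 3.336e-06 = 3.957e+05 d
  layer 2 (clay): t_2 = 3.68 × 0.03 / 3.336e-06 = 33093 d
Total t = Σ t_i = 4.288e+05 days = 1174 years.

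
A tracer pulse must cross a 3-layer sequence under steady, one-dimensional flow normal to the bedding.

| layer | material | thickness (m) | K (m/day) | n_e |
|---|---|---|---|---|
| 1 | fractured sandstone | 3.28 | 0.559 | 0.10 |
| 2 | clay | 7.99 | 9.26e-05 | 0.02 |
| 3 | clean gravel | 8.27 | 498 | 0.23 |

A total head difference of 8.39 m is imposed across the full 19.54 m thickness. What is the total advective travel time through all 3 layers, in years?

With flow normal to the layers, continuity requires the same specific discharge q through every layer.
Σ(b_i/K_i) = 3.28/0.559 + 7.99/9.26e-05 + 8.27/498 = 86291 d.
q = Δh / Σ(b_i/K_i) = 8.39 / 86291 = 9.723e-05 m/day.
In each layer the seepage velocity is v_i = q/n_i, so the layer transit time is t_i = b_i·n_i / q:
  layer 1 (fractured sandstone): t_1 = 3.28 × 0.10 / 9.723e-05 = 3373 d
  layer 2 (clay): t_2 = 7.99 × 0.02 / 9.723e-05 = 1644 d
  layer 3 (clean gravel): t_3 = 8.27 × 0.23 / 9.723e-05 = 19563 d
Total t = Σ t_i = 24580 days = 67.30 years.

67.3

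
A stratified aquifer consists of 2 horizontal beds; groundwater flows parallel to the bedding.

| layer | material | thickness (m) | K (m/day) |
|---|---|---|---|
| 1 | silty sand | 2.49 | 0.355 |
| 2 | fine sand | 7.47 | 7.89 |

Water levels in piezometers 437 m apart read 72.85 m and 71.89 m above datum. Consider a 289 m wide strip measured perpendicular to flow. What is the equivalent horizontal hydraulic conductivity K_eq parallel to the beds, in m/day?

6.01

Flow is parallel to layering, so each bed carries its own Darcy discharge and the transmissivities add.
Σ(K_i·b_i) = 0.355×2.49 + 7.89×7.47 = 59.82 m²/day.
Total thickness b = 9.960 m, so K_eq = Σ(K_i·b_i)/b = 6.006 m/day.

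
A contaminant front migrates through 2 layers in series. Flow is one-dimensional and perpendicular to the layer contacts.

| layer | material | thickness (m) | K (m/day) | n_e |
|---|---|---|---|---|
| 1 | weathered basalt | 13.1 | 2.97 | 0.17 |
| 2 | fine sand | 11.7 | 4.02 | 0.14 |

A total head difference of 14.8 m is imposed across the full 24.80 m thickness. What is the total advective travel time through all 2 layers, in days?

1.91

With flow normal to the layers, continuity requires the same specific discharge q through every layer.
Σ(b_i/K_i) = 13.1/2.97 + 11.7/4.02 = 7.321 d.
q = Δh / Σ(b_i/K_i) = 14.8 / 7.321 = 2.022 m/day.
In each layer the seepage velocity is v_i = q/n_i, so the layer transit time is t_i = b_i·n_i / q:
  layer 1 (weathered basalt): t_1 = 13.1 × 0.17 / 2.022 = 1.102 d
  layer 2 (fine sand): t_2 = 11.7 × 0.14 / 2.022 = 0.8103 d
Total t = Σ t_i = 1.912 days.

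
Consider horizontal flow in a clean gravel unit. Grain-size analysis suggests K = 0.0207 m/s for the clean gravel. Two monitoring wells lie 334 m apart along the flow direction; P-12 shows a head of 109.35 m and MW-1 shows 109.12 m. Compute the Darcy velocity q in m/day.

Convert K: 0.0207 m/s × 86400 = 1788 m/day.
Hydraulic gradient i = (109.35 − 109.12) / 334 = 0.23 / 334 = 0.0006886.
Specific discharge q = K · i = 1788 × 0.0006886 = 1.232 m/day.

1.23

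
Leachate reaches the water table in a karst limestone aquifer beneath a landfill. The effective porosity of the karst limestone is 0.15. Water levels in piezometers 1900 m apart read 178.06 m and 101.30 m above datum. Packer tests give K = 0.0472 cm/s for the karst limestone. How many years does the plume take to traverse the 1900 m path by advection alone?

0.474

Convert K: 0.0472 cm/s × 864 = 40.78 m/day.
Hydraulic gradient i = (178.06 − 101.30) / 1900 = 76.76 / 1900 = 0.04040.
Darcy flux q = K · i = 40.78 × 0.04040 = 1.648 m/day.
Seepage velocity v = q / n_e = 1.648 / 0.15 = 10.98 m/day.
Travel time t = L / v = 1900 / 10.98 = 173.0 days = 0.4736 years.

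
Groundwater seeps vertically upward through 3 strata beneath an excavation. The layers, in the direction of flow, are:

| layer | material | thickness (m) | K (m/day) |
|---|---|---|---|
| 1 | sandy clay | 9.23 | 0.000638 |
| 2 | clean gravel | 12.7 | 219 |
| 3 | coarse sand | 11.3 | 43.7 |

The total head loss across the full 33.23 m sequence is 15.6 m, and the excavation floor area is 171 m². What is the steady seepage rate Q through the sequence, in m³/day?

0.184

Flow is perpendicular to layering, so the layers act in series and the equivalent K is the thickness-weighted harmonic mean.
Total thickness L = 9.23 + 12.7 + 11.3 = 33.23 m.
Σ(b_i/K_i) = 9.23/0.000638 + 12.7/219 + 11.3/43.7 = 14467 d.
K_eq = L / Σ(b_i/K_i) = 33.23 / 14467 = 0.002297 m/day.
Q = K_eq · A · (Δh/L) = 0.002297 × 171 × (15.6/33.23) = 0.1844 m³/day.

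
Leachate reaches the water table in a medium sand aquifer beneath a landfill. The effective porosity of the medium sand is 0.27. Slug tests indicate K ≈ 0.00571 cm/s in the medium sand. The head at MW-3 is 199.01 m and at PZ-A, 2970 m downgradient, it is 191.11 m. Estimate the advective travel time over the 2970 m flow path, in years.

Convert K: 0.00571 cm/s × 864 = 4.933 m/day.
Hydraulic gradient i = (199.01 − 191.11) / 2970 = 7.9 / 2970 = 0.002660.
Darcy flux q = K · i = 4.933 × 0.002660 = 0.01312 m/day.
Seepage velocity v = q / n_e = 0.01312 / 0.27 = 0.04860 m/day.
Travel time t = L / v = 2970 / 0.04860 = 61108 days = 167.3 years.

167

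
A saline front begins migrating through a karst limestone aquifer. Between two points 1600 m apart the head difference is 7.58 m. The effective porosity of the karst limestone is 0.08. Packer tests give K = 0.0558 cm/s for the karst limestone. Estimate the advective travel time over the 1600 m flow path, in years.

Convert K: 0.0558 cm/s × 864 = 48.21 m/day.
Hydraulic gradient i = Δh / L = 7.58 / 1600 = 0.004738.
Darcy flux q = K · i = 48.21 × 0.004738 = 0.2284 m/day.
Seepage velocity v = q / n_e = 0.2284 / 0.08 = 2.855 m/day.
Travel time t = L / v = 1600 / 2.855 = 560.4 days = 1.534 years.

1.53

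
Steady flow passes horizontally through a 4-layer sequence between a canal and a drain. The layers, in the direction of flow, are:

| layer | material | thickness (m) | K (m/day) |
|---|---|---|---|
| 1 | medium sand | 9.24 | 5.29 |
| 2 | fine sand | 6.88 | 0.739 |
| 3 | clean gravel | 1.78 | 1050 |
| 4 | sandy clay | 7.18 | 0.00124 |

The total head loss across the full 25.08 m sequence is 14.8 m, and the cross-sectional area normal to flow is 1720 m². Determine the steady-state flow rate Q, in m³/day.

4.39

Flow is perpendicular to layering, so the layers act in series and the equivalent K is the thickness-weighted harmonic mean.
Total thickness L = 9.24 + 6.88 + 1.78 + 7.18 = 25.08 m.
Σ(b_i/K_i) = 9.24/5.29 + 6.88/0.739 + 1.78/1050 + 7.18/0.00124 = 5801 d.
K_eq = L / Σ(b_i/K_i) = 25.08 / 5801 = 0.004323 m/day.
Q = K_eq · A · (Δh/L) = 0.004323 × 1720 × (14.8/25.08) = 4.388 m³/day.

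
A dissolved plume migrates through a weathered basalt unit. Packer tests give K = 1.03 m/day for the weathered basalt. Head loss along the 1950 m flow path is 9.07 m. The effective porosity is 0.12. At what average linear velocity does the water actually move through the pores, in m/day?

0.0399

Hydraulic gradient i = Δh / L = 9.07 / 1950 = 0.004651.
Darcy flux q = K · i = 1.030 × 0.004651 = 0.004791 m/day.
Seepage velocity v = q / n_e = 0.004791 / 0.12 = 0.03992 m/day.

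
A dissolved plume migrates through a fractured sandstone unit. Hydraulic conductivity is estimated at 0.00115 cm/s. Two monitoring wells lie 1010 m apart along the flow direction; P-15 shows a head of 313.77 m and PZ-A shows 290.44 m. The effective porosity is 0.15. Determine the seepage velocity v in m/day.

0.153

Convert K: 0.00115 cm/s × 864 = 0.9936 m/day.
Hydraulic gradient i = (313.77 − 290.44) / 1010 = 23.33 / 1010 = 0.02310.
Darcy flux q = K · i = 0.9936 × 0.02310 = 0.02295 m/day.
Seepage velocity v = q / n_e = 0.02295 / 0.15 = 0.1530 m/day.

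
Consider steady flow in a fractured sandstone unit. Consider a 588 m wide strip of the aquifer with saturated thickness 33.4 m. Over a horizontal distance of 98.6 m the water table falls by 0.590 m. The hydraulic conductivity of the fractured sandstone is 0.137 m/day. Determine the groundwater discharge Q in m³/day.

Cross-sectional area A = 588 × 33.4 = 19639 m².
Hydraulic gradient i = Δh / L = 0.590 / 98.6 = 0.005984.
Darcy's law: Q = K · A · i = 0.1370 × 19639 × 0.005984 = 16.10 m³/day.

16.1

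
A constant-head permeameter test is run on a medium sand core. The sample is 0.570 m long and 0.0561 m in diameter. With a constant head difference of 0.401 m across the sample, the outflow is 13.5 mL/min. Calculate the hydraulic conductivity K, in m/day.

Cross-sectional area A = π·(d/2)² = π × (0.0561/2)² = 0.002472 m².
Convert discharge: 13.5 mL/min = 2.250e-07 m³/s.
Darcy's law rearranged: K = Q·L / (A·Δh) = 2.250e-07 × 0.570 / (0.002472 × 0.401) = 0.0001294 m/s = 11.18 m/day.

11.2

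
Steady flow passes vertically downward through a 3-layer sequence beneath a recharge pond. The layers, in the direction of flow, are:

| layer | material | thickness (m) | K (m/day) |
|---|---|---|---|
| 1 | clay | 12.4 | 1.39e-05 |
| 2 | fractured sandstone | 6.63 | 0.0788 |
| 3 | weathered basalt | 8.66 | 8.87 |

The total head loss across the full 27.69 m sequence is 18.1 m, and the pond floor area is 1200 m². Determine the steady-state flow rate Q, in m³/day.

0.0243

Flow is perpendicular to layering, so the layers act in series and the equivalent K is the thickness-weighted harmonic mean.
Total thickness L = 12.4 + 6.63 + 8.66 = 27.69 m.
Σ(b_i/K_i) = 12.4/1.39e-05 + 6.63/0.0788 + 8.66/8.87 = 8.922e+05 d.
K_eq = L / Σ(b_i/K_i) = 27.69 / 8.922e+05 = 3.104e-05 m/day.
Q = K_eq · A · (Δh/L) = 3.104e-05 × 1200 × (18.1/27.69) = 0.02435 m³/day.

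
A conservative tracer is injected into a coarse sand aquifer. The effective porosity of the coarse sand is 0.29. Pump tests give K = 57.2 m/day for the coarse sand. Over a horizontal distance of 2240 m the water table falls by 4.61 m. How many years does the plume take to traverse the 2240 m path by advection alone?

Hydraulic gradient i = Δh / L = 4.61 / 2240 = 0.002058.
Darcy flux q = K · i = 57.20 × 0.002058 = 0.1177 m/day.
Seepage velocity v = q / n_e = 0.1177 / 0.29 = 0.4059 m/day.
Travel time t = L / v = 2240 / 0.4059 = 5518 days = 15.11 years.

15.1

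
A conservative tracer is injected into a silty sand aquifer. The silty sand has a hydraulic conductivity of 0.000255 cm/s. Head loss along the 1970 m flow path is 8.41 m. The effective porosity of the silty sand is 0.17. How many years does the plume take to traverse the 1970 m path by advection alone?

Convert K: 0.000255 cm/s × 864 = 0.2203 m/day.
Hydraulic gradient i = Δh / L = 8.41 / 1970 = 0.004269.
Darcy flux q = K · i = 0.2203 × 0.004269 = 0.0009406 m/day.
Seepage velocity v = q / n_e = 0.0009406 / 0.17 = 0.005533 m/day.
Travel time t = L / v = 1970 / 0.005533 = 3.561e+05 days = 974.9 years.

975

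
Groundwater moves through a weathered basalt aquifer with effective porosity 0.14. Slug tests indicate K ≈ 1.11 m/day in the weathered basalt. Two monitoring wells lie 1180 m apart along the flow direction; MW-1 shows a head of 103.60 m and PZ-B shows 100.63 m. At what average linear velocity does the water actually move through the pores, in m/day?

0.0200

Hydraulic gradient i = (103.60 − 100.63) / 1180 = 2.97 / 1180 = 0.002517.
Darcy flux q = K · i = 1.110 × 0.002517 = 0.002794 m/day.
Seepage velocity v = q / n_e = 0.002794 / 0.14 = 0.01996 m/day.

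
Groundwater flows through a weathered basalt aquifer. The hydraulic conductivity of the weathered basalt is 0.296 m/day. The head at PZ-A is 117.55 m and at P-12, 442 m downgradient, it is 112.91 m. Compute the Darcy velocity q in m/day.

Hydraulic gradient i = (117.55 − 112.91) / 442 = 4.64 / 442 = 0.01050.
Specific discharge q = K · i = 0.2960 × 0.01050 = 0.003107 m/day.

0.00311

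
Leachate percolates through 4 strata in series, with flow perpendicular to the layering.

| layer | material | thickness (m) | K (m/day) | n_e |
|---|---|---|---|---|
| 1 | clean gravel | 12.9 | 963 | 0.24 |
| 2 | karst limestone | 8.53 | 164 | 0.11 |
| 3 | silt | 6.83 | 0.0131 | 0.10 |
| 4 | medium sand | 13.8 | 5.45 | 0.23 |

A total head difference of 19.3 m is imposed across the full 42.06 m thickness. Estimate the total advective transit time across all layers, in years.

0.587

With flow normal to the layers, continuity requires the same specific discharge q through every layer.
Σ(b_i/K_i) = 12.9/963 + 8.53/164 + 6.83/0.0131 + 13.8/5.45 = 524.0 d.
q = Δh / Σ(b_i/K_i) = 19.3 / 524.0 = 0.03683 m/day.
In each layer the seepage velocity is v_i = q/n_i, so the layer transit time is t_i = b_i·n_i / q:
  layer 1 (clean gravel): t_1 = 12.9 × 0.24 / 0.03683 = 84.05 d
  layer 2 (karst limestone): t_2 = 8.53 × 0.11 / 0.03683 = 25.47 d
  layer 3 (silt): t_3 = 6.83 × 0.10 / 0.03683 = 18.54 d
  layer 4 (medium sand): t_4 = 13.8 × 0.23 / 0.03683 = 86.17 d
Total t = Σ t_i = 214.2 days = 0.5866 years.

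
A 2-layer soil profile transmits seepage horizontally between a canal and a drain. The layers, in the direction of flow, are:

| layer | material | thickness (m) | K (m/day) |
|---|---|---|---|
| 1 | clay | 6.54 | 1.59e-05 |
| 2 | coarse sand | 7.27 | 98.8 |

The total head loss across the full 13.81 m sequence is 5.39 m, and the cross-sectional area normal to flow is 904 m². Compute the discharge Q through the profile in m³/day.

Flow is perpendicular to layering, so the layers act in series and the equivalent K is the thickness-weighted harmonic mean.
Total thickness L = 6.54 + 7.27 = 13.81 m.
Σ(b_i/K_i) = 6.54/1.59e-05 + 7.27/98.8 = 4.113e+05 d.
K_eq = L / Σ(b_i/K_i) = 13.81 / 4.113e+05 = 3.357e-05 m/day.
Q = K_eq · A · (Δh/L) = 3.357e-05 × 904 × (5.39/13.81) = 0.01185 m³/day.

0.0118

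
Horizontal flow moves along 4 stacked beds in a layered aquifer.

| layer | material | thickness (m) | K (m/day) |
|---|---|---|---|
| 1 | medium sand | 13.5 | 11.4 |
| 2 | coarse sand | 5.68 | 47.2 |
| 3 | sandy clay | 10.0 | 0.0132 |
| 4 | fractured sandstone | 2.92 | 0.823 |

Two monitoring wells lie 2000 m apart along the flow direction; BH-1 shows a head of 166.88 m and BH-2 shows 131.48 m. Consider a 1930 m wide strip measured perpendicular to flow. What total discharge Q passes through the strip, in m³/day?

14500

Flow is parallel to layering, so each bed carries its own Darcy discharge and the transmissivities add.
Σ(K_i·b_i) = 11.4×13.5 + 47.2×5.68 + 0.0132×10.0 + 0.823×2.92 = 424.5 m²/day.
Hydraulic gradient i = (166.88 − 131.48) / 2000 = 35.4 / 2000 = 0.01770.
Q = Σ(K_i·b_i) · W · i = 424.5 × 1930 × 0.01770 = 14502 m³/day.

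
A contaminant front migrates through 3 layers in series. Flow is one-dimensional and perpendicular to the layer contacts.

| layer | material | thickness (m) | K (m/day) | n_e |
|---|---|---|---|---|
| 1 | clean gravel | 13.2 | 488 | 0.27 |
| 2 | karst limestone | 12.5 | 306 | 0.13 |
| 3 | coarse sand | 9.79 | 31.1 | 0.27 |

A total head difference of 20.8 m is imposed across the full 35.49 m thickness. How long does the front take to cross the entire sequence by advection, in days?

0.144

With flow normal to the layers, continuity requires the same specific discharge q through every layer.
Σ(b_i/K_i) = 13.2/488 + 12.5/306 + 9.79/31.1 = 0.3827 d.
q = Δh / Σ(b_i/K_i) = 20.8 / 0.3827 = 54.35 m/day.
In each layer the seepage velocity is v_i = q/n_i, so the layer transit time is t_i = b_i·n_i / q:
  layer 1 (clean gravel): t_1 = 13.2 × 0.27 / 54.35 = 0.06557 d
  layer 2 (karst limestone): t_2 = 12.5 × 0.13 / 54.35 = 0.02990 d
  layer 3 (coarse sand): t_3 = 9.79 × 0.27 / 54.35 = 0.04863 d
Total t = Σ t_i = 0.1441 days.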